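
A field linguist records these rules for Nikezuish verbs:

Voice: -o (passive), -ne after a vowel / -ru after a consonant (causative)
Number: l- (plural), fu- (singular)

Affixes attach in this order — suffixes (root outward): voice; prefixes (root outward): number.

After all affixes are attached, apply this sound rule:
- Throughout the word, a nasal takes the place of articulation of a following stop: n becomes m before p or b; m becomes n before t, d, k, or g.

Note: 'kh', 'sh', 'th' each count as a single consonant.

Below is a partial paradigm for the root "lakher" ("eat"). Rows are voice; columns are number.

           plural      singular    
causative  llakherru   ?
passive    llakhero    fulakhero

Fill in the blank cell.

fulakherru

Attach number singular fu- → fulakher.
Attach voice causative -ru (after consonant 'r') → fulakherru.
Nasal assimilation: no change.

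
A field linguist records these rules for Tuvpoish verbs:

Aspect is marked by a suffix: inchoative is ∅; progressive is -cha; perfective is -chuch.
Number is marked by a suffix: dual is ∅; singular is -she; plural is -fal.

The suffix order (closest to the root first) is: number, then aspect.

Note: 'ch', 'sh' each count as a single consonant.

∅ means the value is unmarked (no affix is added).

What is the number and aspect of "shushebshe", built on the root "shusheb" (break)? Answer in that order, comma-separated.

Segment: shusheb-she.
number: -she → singular.
aspect: ∅ → inchoative.

singular, inchoative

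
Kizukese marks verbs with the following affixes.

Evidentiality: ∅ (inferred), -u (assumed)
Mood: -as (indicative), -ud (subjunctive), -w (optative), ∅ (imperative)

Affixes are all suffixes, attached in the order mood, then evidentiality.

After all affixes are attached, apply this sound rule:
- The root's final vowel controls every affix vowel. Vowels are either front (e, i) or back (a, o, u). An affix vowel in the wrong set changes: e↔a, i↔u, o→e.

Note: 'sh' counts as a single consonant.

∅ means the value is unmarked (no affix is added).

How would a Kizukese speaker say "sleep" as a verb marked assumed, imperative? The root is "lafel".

mood = imperative: zero marking, form stays lafel.
Attach evidentiality assumed -u → lafelu.
Apply vowel harmony: lafelu → lafeli.

lafeli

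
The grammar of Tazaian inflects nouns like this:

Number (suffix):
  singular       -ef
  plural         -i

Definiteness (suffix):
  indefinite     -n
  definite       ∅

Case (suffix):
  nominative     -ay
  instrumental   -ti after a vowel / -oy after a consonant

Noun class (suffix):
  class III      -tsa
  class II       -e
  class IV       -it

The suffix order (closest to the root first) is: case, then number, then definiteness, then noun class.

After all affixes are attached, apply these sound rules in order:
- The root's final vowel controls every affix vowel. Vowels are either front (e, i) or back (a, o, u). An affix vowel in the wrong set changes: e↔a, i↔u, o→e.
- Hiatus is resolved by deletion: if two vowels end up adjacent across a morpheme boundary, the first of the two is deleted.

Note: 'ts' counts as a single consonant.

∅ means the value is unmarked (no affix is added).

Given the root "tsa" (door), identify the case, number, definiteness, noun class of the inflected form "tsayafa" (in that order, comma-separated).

nominative, singular, definite, class II

Segment: tsa-ay-ef-e.
case: -ay → nominative.
number: -ef → singular.
definiteness: ∅ → definite.
noun class: -e → class II.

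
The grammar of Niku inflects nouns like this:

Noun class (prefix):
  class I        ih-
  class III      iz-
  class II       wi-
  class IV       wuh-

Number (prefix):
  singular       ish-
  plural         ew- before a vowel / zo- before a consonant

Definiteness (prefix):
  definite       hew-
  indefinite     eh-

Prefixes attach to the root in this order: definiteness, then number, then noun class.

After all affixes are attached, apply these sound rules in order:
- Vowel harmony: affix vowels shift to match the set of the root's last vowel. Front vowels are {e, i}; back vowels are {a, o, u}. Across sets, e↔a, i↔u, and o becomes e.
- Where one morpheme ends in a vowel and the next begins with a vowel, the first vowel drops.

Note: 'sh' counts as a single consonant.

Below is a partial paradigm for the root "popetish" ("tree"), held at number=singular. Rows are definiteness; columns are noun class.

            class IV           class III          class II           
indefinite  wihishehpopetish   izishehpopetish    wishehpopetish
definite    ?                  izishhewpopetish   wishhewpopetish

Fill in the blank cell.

wihishhewpopetish

Attach definiteness definite hew- → hewpopetish.
Attach number singular ish- → ishhewpopetish.
Attach noun class class IV wuh- → wuhishhewpopetish.
Apply vowel harmony: wuhishhewpopetish → wihishhewpopetish.
Vowel deletion: no change.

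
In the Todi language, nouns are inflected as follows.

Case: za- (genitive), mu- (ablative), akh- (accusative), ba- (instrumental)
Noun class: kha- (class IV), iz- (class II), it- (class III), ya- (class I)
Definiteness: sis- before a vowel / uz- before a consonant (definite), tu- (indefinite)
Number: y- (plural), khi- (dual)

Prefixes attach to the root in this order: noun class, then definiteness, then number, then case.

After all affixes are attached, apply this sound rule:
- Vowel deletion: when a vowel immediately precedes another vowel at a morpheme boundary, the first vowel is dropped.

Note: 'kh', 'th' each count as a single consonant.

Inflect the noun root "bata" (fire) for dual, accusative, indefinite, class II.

akhkhitizbata

Attach noun class class II iz- → izbata.
Attach definiteness indefinite tu- → tuizbata.
Attach number dual khi- → khituizbata.
Attach case accusative akh- → akhkhituizbata.
Apply vowel deletion: akhkhituizbata → akhkhitizbata.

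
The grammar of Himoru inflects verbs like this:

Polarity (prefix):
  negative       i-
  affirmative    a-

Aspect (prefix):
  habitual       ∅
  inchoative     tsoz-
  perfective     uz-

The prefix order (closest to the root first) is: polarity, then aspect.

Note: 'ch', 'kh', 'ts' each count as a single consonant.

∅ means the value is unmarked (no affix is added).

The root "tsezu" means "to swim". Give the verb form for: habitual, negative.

itsezu

Attach polarity negative i- → itsezu.
aspect = habitual: zero marking, form stays itsezu.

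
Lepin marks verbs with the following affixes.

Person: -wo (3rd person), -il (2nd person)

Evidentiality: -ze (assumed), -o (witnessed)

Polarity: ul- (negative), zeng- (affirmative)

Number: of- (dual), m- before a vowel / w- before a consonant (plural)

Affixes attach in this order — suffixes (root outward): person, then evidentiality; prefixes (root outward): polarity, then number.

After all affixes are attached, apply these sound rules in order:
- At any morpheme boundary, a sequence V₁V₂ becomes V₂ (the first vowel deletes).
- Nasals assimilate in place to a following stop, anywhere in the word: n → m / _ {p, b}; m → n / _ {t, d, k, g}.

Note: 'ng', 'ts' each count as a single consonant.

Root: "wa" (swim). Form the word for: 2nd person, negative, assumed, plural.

Attach polarity negative ul- → ulwa.
Attach number plural m- (before vowel 'u') → mulwa.
Attach person 2nd person -il → mulwail.
Attach evidentiality assumed -ze → mulwailze.
Apply vowel deletion: mulwailze → mulwilze.
Nasal assimilation: no change.

mulwilze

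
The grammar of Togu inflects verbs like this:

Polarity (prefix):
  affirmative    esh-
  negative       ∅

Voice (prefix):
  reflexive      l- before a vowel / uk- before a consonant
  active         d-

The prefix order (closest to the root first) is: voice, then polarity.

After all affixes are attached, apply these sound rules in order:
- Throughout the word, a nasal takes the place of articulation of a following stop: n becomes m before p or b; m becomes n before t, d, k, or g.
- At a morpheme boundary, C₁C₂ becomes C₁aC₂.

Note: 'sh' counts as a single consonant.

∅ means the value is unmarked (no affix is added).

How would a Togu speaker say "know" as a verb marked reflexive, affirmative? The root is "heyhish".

Attach voice reflexive uk- (before consonant 'h') → ukheyhish.
Attach polarity affirmative esh- → eshukheyhish.
Nasal assimilation: no change.
Apply epenthesis: eshukheyhish → eshukaheyhish.

eshukaheyhish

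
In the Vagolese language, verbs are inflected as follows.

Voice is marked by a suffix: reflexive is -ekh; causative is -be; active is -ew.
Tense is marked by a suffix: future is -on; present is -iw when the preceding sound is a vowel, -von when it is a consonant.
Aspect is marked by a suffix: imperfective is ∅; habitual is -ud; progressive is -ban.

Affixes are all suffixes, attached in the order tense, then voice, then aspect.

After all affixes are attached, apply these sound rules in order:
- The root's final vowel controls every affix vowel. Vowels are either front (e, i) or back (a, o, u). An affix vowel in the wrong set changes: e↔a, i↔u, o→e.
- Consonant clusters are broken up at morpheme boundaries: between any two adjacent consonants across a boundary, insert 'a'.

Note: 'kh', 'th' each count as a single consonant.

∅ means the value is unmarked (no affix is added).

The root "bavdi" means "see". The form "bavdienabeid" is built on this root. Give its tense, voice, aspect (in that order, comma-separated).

future, causative, habitual

Segment: bavdi-on-be-ud.
tense: -on → future.
voice: -be → causative.
aspect: -ud → habitual.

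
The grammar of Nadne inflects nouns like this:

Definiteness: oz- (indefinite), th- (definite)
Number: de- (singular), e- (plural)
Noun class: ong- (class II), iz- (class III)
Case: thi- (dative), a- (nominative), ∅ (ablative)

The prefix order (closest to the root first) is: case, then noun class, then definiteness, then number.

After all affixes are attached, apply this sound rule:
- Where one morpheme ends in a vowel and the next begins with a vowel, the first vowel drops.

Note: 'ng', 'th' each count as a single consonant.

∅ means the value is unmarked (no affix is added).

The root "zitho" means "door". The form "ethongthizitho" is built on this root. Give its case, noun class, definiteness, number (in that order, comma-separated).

dative, class II, definite, plural

Segment: e-th-ong-thi-zitho.
case: thi- → dative.
noun class: ong- → class II.
definiteness: th- → definite.
number: e- → plural.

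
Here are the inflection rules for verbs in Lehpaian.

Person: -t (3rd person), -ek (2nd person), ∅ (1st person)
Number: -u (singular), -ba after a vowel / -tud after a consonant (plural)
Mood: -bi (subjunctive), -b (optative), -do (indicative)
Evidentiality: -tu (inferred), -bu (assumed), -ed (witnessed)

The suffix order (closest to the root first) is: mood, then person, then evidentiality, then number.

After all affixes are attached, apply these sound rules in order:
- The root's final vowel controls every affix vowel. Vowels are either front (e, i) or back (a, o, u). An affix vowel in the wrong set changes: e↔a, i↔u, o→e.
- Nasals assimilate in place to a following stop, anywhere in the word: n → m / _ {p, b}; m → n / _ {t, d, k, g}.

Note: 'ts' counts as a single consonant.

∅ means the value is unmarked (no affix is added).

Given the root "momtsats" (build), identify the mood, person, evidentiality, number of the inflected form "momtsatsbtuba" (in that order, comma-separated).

optative, 1st person, inferred, plural

Segment: momtsats-b-tu-ba.
mood: -b → optative.
person: ∅ → 1st person.
evidentiality: -tu → inferred.
number: -ba/tud → plural.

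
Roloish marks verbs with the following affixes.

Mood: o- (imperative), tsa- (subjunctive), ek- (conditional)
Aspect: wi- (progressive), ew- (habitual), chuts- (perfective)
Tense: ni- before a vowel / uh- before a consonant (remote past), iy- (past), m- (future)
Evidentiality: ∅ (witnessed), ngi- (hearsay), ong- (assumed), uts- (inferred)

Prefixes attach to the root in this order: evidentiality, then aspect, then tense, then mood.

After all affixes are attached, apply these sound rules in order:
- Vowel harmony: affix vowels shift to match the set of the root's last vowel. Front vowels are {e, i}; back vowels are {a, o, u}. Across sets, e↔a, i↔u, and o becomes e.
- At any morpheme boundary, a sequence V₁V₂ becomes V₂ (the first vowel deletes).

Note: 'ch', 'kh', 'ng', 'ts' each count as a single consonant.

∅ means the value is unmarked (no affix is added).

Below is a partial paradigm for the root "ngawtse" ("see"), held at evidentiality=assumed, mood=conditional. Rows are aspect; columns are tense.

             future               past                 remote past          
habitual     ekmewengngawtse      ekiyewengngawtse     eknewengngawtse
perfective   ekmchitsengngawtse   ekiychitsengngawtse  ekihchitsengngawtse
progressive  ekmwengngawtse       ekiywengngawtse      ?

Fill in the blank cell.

Attach evidentiality assumed ong- → ongngawtse.
Attach aspect progressive wi- → wiongngawtse.
Attach tense remote past uh- (before consonant 'w') → uhwiongngawtse.
Attach mood conditional ek- → ekuhwiongngawtse.
Apply vowel harmony: ekuhwiongngawtse → ekihwiengngawtse.
Apply vowel deletion: ekihwiengngawtse → ekihwengngawtse.

ekihwengngawtse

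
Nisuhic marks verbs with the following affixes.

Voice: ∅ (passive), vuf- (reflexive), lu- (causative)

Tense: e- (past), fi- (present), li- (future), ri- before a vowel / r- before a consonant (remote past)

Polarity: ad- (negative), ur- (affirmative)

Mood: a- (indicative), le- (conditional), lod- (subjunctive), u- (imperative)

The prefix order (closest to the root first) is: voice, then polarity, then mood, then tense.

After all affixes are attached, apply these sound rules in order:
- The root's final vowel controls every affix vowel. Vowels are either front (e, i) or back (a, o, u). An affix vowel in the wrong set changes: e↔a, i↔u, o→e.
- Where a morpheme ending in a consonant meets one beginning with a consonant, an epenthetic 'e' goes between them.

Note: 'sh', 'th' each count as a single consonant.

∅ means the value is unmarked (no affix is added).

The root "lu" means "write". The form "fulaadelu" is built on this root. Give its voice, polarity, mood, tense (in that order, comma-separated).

Segment: fi-le-ad-lu.
voice: ∅ → passive.
polarity: ad- → negative.
mood: le- → conditional.
tense: fi- → present.

passive, negative, conditional, present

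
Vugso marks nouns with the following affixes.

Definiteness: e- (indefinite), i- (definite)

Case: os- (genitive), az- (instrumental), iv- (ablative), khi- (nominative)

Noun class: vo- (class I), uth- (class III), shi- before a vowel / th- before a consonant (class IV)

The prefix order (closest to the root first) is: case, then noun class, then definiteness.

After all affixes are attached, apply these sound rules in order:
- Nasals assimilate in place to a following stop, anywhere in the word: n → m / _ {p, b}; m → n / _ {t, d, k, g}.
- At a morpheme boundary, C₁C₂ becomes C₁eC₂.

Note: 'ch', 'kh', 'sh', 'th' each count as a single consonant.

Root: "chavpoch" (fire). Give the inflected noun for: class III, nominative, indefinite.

euthekhichavpoch

Attach case nominative khi- → khichavpoch.
Attach noun class class III uth- → uthkhichavpoch.
Attach definiteness indefinite e- → euthkhichavpoch.
Nasal assimilation: no change.
Apply epenthesis: euthkhichavpoch → euthekhichavpoch.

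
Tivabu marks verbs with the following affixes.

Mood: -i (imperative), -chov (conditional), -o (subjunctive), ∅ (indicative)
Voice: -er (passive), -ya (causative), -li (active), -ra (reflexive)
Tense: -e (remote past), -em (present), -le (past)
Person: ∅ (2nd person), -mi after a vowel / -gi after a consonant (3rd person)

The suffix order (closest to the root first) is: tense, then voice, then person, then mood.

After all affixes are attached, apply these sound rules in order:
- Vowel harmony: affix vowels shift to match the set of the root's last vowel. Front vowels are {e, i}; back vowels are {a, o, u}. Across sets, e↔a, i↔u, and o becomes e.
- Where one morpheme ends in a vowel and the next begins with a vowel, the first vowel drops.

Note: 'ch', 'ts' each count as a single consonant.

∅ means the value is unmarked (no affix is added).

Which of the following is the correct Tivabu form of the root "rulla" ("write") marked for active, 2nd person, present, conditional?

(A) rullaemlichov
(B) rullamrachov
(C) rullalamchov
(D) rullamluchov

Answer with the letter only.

Attach tense present -em → rullaem.
Attach voice active -li → rullaemli.
person = 2nd person: zero marking, form stays rullaemli.
Attach mood conditional -chov → rullaemlichov.
Apply vowel harmony: rullaemlichov → rullaamluchov.
Apply vowel deletion: rullaamluchov → rullamluchov.
So the correct form is rullamluchov, option (D).
(C) rullalamchov is wrong: it has the affixes in the wrong order.
(B) rullamrachov is wrong: it uses reflexive instead of active for voice.
(A) rullaemlichov is wrong: it fails to apply the sound rule(s).

D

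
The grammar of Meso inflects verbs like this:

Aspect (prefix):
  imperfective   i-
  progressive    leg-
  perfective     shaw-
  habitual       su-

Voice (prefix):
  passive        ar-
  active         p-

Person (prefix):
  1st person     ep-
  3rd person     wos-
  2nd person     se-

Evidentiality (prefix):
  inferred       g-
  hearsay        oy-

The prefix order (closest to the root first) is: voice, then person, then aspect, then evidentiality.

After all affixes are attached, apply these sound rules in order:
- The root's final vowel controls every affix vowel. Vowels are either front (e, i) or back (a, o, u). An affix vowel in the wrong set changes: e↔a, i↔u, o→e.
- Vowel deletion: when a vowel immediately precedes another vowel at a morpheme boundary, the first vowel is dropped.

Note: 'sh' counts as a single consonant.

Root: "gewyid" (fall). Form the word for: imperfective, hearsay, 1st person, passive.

eyepergewyid

Attach voice passive ar- → argewyid.
Attach person 1st person ep- → epargewyid.
Attach aspect imperfective i- → iepargewyid.
Attach evidentiality hearsay oy- → oyiepargewyid.
Apply vowel harmony: oyiepargewyid → eyiepergewyid.
Apply vowel deletion: eyiepergewyid → eyepergewyid.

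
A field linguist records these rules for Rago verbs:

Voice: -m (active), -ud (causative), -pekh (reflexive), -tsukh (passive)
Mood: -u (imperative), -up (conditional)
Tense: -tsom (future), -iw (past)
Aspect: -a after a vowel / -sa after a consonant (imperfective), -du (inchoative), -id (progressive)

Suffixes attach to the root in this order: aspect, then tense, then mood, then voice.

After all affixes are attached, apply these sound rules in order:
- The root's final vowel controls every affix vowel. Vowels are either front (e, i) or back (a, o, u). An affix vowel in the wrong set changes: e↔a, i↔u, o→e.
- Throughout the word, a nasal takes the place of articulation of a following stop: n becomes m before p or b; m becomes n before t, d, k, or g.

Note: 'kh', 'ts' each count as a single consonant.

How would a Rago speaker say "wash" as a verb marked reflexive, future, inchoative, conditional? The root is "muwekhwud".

Attach aspect inchoative -du → muwekhwuddu.
Attach tense future -tsom → muwekhwuddutsom.
Attach mood conditional -up → muwekhwuddutsomup.
Attach voice reflexive -pekh → muwekhwuddutsomuppekh.
Apply vowel harmony: muwekhwuddutsomuppekh → muwekhwuddutsomuppakh.
Nasal assimilation: no change.

muwekhwuddutsomuppakh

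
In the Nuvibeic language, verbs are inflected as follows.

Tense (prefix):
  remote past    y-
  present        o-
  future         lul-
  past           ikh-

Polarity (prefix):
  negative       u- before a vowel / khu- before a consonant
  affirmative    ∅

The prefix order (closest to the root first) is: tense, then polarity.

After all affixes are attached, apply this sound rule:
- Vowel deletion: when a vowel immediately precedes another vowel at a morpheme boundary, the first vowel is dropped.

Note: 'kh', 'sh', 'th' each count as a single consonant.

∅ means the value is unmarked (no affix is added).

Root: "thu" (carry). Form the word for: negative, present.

othu

Attach tense present o- → othu.
Attach polarity negative u- (before vowel 'o') → uothu.
Apply vowel deletion: uothu → othu.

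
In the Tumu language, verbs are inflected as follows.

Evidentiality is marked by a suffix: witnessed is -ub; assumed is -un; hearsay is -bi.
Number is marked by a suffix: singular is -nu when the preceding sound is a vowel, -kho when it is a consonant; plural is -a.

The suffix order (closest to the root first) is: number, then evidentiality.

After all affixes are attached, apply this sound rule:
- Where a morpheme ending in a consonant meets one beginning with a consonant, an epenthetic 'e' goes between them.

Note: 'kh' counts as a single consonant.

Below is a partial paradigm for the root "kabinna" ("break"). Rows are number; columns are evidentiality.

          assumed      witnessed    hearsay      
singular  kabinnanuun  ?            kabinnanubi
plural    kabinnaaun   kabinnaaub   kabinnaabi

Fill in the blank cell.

kabinnanuub

Attach number singular -nu (after vowel 'a') → kabinnanu.
Attach evidentiality witnessed -ub → kabinnanuub.
Epenthesis: no change.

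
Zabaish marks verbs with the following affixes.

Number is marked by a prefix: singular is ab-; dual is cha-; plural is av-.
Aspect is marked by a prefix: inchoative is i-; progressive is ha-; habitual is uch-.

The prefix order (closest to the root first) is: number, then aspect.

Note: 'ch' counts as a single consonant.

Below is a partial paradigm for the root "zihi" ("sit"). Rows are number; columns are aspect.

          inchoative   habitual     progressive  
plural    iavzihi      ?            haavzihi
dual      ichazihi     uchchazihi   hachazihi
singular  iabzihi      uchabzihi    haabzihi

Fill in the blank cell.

uchavzihi

Attach number plural av- → avzihi.
Attach aspect habitual uch- → uchavzihi.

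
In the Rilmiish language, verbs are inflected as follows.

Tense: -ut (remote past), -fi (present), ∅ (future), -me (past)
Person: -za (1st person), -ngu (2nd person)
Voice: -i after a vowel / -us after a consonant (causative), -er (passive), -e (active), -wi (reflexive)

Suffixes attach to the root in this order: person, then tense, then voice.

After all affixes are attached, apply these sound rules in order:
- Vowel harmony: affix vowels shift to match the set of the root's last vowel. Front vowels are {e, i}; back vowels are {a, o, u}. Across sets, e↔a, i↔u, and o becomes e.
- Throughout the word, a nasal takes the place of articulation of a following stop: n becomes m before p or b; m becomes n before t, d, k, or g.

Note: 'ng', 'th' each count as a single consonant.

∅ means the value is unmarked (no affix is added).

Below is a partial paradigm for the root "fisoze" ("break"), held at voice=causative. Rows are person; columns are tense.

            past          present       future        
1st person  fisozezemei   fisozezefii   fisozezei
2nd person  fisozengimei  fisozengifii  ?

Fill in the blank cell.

fisozengii

Attach person 2nd person -ngu → fisozengu.
tense = future: zero marking, form stays fisozengu.
Attach voice causative -i (after vowel 'u') → fisozengui.
Apply vowel harmony: fisozengui → fisozengii.
Nasal assimilation: no change.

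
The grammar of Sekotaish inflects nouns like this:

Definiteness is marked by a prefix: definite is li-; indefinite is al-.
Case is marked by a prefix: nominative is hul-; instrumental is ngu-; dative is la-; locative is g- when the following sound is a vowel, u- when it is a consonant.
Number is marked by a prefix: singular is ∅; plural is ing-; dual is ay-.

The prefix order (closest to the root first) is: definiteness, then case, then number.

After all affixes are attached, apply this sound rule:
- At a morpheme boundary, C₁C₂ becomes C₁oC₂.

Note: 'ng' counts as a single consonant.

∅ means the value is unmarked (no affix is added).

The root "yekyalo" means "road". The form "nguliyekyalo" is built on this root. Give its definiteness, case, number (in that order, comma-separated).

Segment: ngu-li-yekyalo.
definiteness: li- → definite.
case: ngu- → instrumental.
number: ∅ → singular.

definite, instrumental, singular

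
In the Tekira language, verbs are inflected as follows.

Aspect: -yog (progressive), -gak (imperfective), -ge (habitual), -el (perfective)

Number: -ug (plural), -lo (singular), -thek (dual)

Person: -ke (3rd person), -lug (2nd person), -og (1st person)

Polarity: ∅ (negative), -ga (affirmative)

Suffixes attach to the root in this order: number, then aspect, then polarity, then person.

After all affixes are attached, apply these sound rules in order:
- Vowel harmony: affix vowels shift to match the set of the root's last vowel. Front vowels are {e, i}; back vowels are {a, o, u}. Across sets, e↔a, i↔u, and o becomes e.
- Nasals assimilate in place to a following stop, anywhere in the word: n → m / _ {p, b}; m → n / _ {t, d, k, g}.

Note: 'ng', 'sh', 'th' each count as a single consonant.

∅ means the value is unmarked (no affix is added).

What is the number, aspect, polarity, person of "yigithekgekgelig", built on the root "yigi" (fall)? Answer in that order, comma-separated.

dual, imperfective, affirmative, 2nd person

Segment: yigi-thek-gak-ga-lug.
number: -thek → dual.
aspect: -gak → imperfective.
polarity: -ga → affirmative.
person: -lug → 2nd person.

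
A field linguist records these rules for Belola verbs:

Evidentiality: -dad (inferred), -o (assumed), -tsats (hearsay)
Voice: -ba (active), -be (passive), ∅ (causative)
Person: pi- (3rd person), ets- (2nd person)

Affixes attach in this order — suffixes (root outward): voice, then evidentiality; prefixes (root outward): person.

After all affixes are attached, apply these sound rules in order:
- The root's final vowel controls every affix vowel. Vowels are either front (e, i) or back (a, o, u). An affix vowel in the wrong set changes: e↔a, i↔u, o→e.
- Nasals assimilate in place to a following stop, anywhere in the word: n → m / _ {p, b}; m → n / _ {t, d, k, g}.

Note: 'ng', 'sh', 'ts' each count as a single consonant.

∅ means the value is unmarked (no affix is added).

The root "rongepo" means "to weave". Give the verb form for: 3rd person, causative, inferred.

purongepodad

Attach person 3rd person pi- → pirongepo.
voice = causative: zero marking, form stays pirongepo.
Attach evidentiality inferred -dad → pirongepodad.
Apply vowel harmony: pirongepodad → purongepodad.
Nasal assimilation: no change.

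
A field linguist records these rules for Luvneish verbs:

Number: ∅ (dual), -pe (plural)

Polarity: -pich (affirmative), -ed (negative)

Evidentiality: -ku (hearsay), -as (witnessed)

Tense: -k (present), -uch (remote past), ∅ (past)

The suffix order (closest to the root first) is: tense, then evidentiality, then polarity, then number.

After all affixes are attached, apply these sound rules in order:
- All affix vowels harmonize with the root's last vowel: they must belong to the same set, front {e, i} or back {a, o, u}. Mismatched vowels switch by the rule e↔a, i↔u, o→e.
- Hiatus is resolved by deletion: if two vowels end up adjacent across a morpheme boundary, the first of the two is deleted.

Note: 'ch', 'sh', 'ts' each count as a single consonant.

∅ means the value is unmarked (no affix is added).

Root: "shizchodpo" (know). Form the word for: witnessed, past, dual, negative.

shizchodpasad

tense = past: zero marking, form stays shizchodpo.
Attach evidentiality witnessed -as → shizchodpoas.
Attach polarity negative -ed → shizchodpoased.
number = dual: zero marking, form stays shizchodpoased.
Apply vowel harmony: shizchodpoased → shizchodpoasad.
Apply vowel deletion: shizchodpoasad → shizchodpasad.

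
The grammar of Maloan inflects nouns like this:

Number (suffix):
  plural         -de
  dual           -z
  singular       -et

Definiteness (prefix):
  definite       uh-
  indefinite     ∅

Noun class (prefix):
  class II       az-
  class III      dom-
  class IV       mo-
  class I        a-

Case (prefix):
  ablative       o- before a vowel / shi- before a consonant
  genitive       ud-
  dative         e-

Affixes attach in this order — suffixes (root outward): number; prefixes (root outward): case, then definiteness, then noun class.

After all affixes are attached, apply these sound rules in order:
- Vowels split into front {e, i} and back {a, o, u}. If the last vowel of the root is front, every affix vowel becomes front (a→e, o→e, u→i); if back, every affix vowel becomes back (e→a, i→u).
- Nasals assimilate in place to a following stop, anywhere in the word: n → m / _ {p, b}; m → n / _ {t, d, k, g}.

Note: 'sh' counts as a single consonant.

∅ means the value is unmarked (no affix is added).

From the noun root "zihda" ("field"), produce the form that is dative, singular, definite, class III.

Attach case dative e- → ezihda.
Attach definiteness definite uh- → uhezihda.
Attach noun class class III dom- → domuhezihda.
Attach number singular -et → domuhezihdaet.
Apply vowel harmony: domuhezihdaet → domuhazihdaat.
Nasal assimilation: no change.

domuhazihdaat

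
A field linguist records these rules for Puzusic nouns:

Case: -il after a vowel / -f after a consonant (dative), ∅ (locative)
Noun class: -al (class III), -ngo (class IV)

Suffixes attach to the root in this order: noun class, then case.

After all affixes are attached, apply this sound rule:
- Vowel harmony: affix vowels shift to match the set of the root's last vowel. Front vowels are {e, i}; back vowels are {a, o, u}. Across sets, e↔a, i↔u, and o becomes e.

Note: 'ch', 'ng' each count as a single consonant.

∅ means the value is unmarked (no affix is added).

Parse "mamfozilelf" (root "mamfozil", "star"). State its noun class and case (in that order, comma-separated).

Segment: mamfozil-al-f.
noun class: -al → class III.
case: -il/f → dative.

class III, dative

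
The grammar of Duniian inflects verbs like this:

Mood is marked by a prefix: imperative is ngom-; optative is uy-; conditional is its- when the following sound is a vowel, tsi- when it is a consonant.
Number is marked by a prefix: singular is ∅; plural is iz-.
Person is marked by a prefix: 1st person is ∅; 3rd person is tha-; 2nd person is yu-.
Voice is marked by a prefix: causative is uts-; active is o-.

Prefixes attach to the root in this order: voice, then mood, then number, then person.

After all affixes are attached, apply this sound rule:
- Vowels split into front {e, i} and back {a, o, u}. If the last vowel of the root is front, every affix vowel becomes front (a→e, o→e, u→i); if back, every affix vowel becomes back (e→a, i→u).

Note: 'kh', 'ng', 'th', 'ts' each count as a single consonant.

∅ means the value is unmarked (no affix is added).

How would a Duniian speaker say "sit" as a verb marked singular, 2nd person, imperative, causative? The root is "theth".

yingemitstheth

Attach voice causative uts- → utstheth.
Attach mood imperative ngom- → ngomutstheth.
number = singular: zero marking, form stays ngomutstheth.
Attach person 2nd person yu- → yungomutstheth.
Apply vowel harmony: yungomutstheth → yingemitstheth.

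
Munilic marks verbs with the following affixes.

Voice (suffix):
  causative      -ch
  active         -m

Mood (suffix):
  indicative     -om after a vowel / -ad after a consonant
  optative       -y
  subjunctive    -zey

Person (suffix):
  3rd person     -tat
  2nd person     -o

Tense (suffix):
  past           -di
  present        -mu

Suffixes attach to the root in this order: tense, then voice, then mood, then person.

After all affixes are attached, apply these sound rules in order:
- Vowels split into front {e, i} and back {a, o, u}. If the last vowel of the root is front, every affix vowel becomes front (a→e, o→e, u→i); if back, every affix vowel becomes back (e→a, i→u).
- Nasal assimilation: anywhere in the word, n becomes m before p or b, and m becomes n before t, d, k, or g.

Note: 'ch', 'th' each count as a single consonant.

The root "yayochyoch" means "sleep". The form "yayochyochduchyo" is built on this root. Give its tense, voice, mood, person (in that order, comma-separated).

Segment: yayochyoch-di-ch-y-o.
tense: -di → past.
voice: -ch → causative.
mood: -y → optative.
person: -o → 2nd person.

past, causative, optative, 2nd person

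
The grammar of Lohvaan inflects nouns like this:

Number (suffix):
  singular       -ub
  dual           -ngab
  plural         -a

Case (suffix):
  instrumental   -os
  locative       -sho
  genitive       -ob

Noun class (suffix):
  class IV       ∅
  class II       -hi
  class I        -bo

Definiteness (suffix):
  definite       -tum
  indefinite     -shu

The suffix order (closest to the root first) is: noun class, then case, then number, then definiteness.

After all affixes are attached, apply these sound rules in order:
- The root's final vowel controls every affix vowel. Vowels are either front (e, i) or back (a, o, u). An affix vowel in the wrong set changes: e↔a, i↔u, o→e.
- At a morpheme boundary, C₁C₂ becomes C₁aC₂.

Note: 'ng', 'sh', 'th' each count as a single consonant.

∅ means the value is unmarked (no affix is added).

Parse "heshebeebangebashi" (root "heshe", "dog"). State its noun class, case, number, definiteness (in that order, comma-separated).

class I, genitive, dual, indefinite

Segment: heshe-bo-ob-ngab-shu.
noun class: -bo → class I.
case: -ob → genitive.
number: -ngab → dual.
definiteness: -shu → indefinite.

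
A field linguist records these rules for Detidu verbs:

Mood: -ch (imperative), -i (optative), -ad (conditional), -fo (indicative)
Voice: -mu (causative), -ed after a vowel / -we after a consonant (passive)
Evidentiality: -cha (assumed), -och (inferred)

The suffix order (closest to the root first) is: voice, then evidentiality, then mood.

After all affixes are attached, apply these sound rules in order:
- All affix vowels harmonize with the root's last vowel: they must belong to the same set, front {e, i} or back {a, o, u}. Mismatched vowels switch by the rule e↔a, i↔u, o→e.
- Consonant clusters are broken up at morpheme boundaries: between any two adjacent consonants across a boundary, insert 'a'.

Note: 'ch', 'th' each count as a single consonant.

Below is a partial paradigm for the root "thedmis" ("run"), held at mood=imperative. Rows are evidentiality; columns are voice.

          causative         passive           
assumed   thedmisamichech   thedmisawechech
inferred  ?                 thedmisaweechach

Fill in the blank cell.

Attach voice causative -mu → thedmismu.
Attach evidentiality inferred -och → thedmismuoch.
Attach mood imperative -ch → thedmismuochch.
Apply vowel harmony: thedmismuochch → thedmismiechch.
Apply epenthesis: thedmismiechch → thedmisamiechach.

thedmisamiechach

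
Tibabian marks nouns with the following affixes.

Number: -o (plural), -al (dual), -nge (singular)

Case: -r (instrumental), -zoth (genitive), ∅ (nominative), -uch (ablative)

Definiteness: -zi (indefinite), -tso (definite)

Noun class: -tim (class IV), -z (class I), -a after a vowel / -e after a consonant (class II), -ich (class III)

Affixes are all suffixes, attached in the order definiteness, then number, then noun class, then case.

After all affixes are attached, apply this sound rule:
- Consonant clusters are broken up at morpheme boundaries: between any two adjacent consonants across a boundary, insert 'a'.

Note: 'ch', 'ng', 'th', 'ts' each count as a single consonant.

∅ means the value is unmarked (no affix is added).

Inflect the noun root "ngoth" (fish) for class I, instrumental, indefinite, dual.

Attach definiteness indefinite -zi → ngothzi.
Attach number dual -al → ngothzial.
Attach noun class class I -z → ngothzialz.
Attach case instrumental -r → ngothzialzr.
Apply epenthesis: ngothzialzr → ngothazialazar.

ngothazialazar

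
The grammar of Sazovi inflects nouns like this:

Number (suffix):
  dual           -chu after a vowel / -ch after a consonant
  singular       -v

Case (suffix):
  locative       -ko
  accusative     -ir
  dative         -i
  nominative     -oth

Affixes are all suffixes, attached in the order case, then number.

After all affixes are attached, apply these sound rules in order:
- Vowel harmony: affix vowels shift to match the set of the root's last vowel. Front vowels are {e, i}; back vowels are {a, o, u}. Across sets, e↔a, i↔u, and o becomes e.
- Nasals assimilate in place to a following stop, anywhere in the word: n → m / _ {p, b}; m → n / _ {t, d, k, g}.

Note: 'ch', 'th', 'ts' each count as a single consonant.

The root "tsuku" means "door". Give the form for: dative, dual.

Attach case dative -i → tsukui.
Attach number dual -chu (after vowel 'i') → tsukuichu.
Apply vowel harmony: tsukuichu → tsukuuchu.
Nasal assimilation: no change.

tsukuuchu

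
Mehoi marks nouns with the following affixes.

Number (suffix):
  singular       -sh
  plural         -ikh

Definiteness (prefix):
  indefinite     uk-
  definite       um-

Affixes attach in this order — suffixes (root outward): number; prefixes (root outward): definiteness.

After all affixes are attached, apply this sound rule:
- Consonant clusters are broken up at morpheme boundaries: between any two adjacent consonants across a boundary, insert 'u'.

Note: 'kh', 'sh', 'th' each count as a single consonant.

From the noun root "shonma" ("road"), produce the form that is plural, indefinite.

ukushonmaikh

Attach number plural -ikh → shonmaikh.
Attach definiteness indefinite uk- → ukshonmaikh.
Apply epenthesis: ukshonmaikh → ukushonmaikh.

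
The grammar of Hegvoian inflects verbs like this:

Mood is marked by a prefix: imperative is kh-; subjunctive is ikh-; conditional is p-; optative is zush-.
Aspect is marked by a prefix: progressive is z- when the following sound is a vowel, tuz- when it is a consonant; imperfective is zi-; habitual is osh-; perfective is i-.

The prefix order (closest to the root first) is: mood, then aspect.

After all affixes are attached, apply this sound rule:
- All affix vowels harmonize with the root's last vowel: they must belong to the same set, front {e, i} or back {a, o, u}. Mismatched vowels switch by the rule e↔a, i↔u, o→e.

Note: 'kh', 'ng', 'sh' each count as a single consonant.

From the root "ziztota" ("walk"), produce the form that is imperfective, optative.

Attach mood optative zush- → zushziztota.
Attach aspect imperfective zi- → zizushziztota.
Apply vowel harmony: zizushziztota → zuzushziztota.

zuzushziztota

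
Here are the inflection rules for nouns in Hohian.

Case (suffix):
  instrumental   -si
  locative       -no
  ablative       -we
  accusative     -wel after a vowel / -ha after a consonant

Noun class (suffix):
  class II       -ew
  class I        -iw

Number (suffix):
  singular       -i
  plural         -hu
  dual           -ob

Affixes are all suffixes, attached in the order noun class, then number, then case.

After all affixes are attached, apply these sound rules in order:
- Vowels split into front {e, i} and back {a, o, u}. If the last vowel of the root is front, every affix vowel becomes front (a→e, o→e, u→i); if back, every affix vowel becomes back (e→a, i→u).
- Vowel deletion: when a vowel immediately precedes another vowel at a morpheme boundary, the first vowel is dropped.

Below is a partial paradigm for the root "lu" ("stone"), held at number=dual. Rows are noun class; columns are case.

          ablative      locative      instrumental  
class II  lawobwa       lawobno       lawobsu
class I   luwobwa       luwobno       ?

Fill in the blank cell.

luwobsu

Attach noun class class I -iw → luiw.
Attach number dual -ob → luiwob.
Attach case instrumental -si → luiwobsi.
Apply vowel harmony: luiwobsi → luuwobsu.
Apply vowel deletion: luuwobsu → luwobsu.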